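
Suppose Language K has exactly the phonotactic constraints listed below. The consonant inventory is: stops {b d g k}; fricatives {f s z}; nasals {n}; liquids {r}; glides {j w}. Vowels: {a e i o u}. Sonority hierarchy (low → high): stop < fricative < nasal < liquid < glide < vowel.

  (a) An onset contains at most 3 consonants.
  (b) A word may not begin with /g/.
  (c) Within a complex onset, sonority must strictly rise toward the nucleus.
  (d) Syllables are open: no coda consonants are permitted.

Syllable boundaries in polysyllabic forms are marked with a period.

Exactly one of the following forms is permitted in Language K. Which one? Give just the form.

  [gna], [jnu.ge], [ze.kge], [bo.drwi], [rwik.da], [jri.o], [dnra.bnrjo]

[gna] — violates constraint (b): word begins with /g/ → not permitted
[jnu.ge] — violates constraint (c): syllable 1 onset /jn/: /j/ (glide, 5) → /n/ (nasal, 3) does not rise → not permitted
[ze.kge] — violates constraint (c): syllable 2 onset /kg/: /k/ (stop, 1) → /g/ (stop, 1) does not rise → not permitted
[bo.drwi] — σ1 onset /b/, coda /∅/ ok; σ2 onset /drw/ (1→4→5 rises), coda /∅/ ok → permitted
[rwik.da] — violates constraint (d): syllable 1 coda /k/ has 1 consonant (> 0) → not permitted
[jri.o] — violates constraint (c): syllable 1 onset /jr/: /j/ (glide, 5) → /r/ (liquid, 4) does not rise → not permitted
[dnra.bnrjo] — violates constraint (a): syllable 2 onset /bnrj/ has 4 consonants (> 3) → not permitted

[bo.drwi]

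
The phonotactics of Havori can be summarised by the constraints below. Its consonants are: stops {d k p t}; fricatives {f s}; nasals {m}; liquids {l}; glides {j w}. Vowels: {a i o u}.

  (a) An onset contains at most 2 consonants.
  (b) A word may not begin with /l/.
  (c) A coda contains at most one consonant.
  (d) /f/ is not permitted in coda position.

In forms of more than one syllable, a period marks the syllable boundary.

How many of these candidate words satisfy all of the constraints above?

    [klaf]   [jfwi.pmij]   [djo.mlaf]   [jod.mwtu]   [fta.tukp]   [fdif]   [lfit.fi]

[klaf] — violates constraint (d): syllable 1 coda contains /f/ → phonotactically illegal
[jfwi.pmij] — violates constraint (a): syllable 1 onset /jfw/ has 3 consonants (> 2) → phonotactically illegal
[djo.mlaf] — violates constraint (d): syllable 2 coda contains /f/ → phonotactically illegal
[jod.mwtu] — violates constraint (a): syllable 2 onset /mwt/ has 3 consonants (> 2) → phonotactically illegal
[fta.tukp] — violates constraint (c): syllable 2 coda /kp/ has 2 consonants (> 1) → phonotactically illegal
[fdif] — violates constraint (d): syllable 1 coda contains /f/ → phonotactically illegal
[lfit.fi] — violates constraint (b): word begins with /l/ → phonotactically illegal
No form is phonotactically legal → 0.

0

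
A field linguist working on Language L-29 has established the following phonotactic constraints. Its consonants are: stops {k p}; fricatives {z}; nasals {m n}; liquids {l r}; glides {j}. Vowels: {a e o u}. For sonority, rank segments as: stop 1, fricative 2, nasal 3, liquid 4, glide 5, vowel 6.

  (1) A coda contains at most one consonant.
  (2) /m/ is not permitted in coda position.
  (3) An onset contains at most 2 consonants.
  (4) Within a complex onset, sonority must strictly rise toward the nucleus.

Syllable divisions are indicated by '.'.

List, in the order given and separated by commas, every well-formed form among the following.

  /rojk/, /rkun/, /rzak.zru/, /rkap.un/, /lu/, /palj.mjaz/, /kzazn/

/rojk/ — violates constraint 1: syllable 1 coda /jk/ has 2 consonants (> 1) → ill-formed
/rkun/ — violates constraint 4: syllable 1 onset /rk/: /r/ (liquid, 4) → /k/ (stop, 1) does not rise → ill-formed
/rzak.zru/ — violates constraint 4: syllable 1 onset /rz/: /r/ (liquid, 4) → /z/ (fricative, 2) does not rise → ill-formed
/rkap.un/ — violates constraint 4: syllable 1 onset /rk/: /r/ (liquid, 4) → /k/ (stop, 1) does not rise → ill-formed
/lu/ — σ1 onset /l/, coda /∅/ ok → well-formed
/palj.mjaz/ — violates constraint 1: syllable 1 coda /lj/ has 2 consonants (> 1) → ill-formed
/kzazn/ — violates constraint 1: syllable 1 coda /zn/ has 2 consonants (> 1) → ill-formed

/lu/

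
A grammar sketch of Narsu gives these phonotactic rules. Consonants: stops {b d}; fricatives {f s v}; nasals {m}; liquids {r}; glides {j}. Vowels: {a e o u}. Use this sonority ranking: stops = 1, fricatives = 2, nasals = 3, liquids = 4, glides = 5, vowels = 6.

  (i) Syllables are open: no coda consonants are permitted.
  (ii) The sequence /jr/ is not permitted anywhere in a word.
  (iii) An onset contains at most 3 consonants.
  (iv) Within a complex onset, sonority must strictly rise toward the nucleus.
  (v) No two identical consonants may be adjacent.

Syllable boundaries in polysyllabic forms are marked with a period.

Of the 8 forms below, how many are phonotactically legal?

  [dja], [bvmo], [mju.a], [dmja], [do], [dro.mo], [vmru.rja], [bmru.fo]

8

[dja] — σ1 onset /dj/ (1→5 rises), coda /∅/ ok → phonotactically legal
[bvmo] — σ1 onset /bvm/ (1→2→3 rises), coda /∅/ ok → phonotactically legal
[mju.a] — σ1 onset /mj/ (3→5 rises), coda /∅/ ok; σ2 onset /∅/, coda /∅/ ok → phonotactically legal
[dmja] — σ1 onset /dmj/ (1→3→5 rises), coda /∅/ ok → phonotactically legal
[do] — σ1 onset /d/, coda /∅/ ok → phonotactically legal
[dro.mo] — σ1 onset /dr/ (1→4 rises), coda /∅/ ok; σ2 onset /m/, coda /∅/ ok → phonotactically legal
[vmru.rja] — σ1 onset /vmr/ (2→3→4 rises), coda /∅/ ok; σ2 onset /rj/ (4→5 rises), coda /∅/ ok → phonotactically legal
[bmru.fo] — σ1 onset /bmr/ (1→3→4 rises), coda /∅/ ok; σ2 onset /f/, coda /∅/ ok → phonotactically legal
Phonotactically legal: [dja], [bvmo], [mju.a], [dmja], [do], [dro.mo], [vmru.rja], [bmru.fo] → 8.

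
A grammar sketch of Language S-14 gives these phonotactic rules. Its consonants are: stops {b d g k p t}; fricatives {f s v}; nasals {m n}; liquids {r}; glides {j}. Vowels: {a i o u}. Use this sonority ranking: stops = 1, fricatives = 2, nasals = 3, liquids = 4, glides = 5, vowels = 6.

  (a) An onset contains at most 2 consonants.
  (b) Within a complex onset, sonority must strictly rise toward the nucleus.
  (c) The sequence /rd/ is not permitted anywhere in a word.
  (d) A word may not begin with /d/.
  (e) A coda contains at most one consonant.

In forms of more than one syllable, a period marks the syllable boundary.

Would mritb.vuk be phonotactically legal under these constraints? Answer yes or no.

mritb.vuk — violates constraint (e): syllable 1 coda /tb/ has 2 consonants (> 1) → phonotactically illegal

no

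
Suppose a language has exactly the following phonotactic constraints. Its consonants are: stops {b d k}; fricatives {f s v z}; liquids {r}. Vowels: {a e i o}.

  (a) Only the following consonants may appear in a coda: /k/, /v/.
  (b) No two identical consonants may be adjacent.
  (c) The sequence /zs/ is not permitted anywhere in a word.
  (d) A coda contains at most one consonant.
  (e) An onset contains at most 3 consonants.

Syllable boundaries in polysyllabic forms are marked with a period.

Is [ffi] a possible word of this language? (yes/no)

[ffi] — violates constraint (b): adjacent identical consonants /ff/ → illicit

no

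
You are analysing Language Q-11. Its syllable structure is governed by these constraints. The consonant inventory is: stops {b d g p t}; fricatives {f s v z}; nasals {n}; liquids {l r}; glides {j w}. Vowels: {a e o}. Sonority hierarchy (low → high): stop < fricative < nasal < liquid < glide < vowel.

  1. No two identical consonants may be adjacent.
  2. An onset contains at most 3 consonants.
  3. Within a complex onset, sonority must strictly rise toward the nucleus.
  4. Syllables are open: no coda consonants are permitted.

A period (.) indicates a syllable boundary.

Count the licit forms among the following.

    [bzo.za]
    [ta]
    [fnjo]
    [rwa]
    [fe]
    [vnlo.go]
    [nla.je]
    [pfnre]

7

[bzo.za] — σ1 onset /bz/ (1→2 rises), coda /∅/ ok; σ2 onset /z/, coda /∅/ ok → licit
[ta] — σ1 onset /t/, coda /∅/ ok → licit
[fnjo] — σ1 onset /fnj/ (2→3→5 rises), coda /∅/ ok → licit
[rwa] — σ1 onset /rw/ (4→5 rises), coda /∅/ ok → licit
[fe] — σ1 onset /f/, coda /∅/ ok → licit
[vnlo.go] — σ1 onset /vnl/ (2→3→4 rises), coda /∅/ ok; σ2 onset /g/, coda /∅/ ok → licit
[nla.je] — σ1 onset /nl/ (3→4 rises), coda /∅/ ok; σ2 onset /j/, coda /∅/ ok → licit
[pfnre] — violates constraint 2: syllable 1 onset /pfnr/ has 4 consonants (> 3) → illicit
Licit: [bzo.za], [ta], [fnjo], [rwa], [fe], [vnlo.go], [nla.je] → 7.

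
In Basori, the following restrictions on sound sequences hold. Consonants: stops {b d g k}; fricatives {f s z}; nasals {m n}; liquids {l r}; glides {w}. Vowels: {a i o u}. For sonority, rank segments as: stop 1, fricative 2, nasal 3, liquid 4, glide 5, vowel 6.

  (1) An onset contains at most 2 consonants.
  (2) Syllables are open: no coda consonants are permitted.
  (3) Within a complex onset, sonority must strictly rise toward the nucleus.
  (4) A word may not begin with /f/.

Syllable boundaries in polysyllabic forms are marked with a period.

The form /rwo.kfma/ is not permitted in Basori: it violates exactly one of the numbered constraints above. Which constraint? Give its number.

/rwo.kfma/: syllable 2 onset /kfm/ has 3 consonants (> 2).
This is a violation of constraint 1: "An onset contains at most 2 consonants."
The remaining constraints (2, 3, 4) are satisfied.

1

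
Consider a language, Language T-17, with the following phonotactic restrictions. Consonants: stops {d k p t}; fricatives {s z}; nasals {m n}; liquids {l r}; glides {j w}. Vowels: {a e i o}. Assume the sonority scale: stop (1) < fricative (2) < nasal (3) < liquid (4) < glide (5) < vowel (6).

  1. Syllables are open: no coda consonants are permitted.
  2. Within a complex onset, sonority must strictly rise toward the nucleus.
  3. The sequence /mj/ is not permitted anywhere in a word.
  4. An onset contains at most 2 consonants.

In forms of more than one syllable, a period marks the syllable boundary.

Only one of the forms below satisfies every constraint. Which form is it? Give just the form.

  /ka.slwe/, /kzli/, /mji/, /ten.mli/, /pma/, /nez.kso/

/pma/

/ka.slwe/ — violates constraint 4: syllable 2 onset /slw/ has 3 consonants (> 2) → phonotactically illegal
/kzli/ — violates constraint 4: syllable 1 onset /kzl/ has 3 consonants (> 2) → phonotactically illegal
/mji/ — violates constraint 3: contains banned sequence /mj/ → phonotactically illegal
/ten.mli/ — violates constraint 1: syllable 1 coda /n/ has 1 consonant (> 0) → phonotactically illegal
/pma/ — σ1 onset /pm/ (1→3 rises), coda /∅/ ok → phonotactically legal
/nez.kso/ — violates constraint 1: syllable 1 coda /z/ has 1 consonant (> 0) → phonotactically illegal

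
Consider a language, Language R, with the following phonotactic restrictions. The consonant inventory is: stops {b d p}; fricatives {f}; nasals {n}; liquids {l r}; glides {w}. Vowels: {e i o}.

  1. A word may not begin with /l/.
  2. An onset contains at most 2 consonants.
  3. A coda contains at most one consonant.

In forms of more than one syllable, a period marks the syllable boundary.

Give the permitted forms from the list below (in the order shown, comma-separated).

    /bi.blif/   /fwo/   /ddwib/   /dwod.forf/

/bi.blif/, /fwo/

/bi.blif/ — σ1 onset /b/, coda /∅/ ok; σ2 onset /bl/ (2C), coda /f/ ok → permitted
/fwo/ — σ1 onset /fw/ (2C), coda /∅/ ok → permitted
/ddwib/ — violates constraint 2: syllable 1 onset /ddw/ has 3 consonants (> 2) → not permitted
/dwod.forf/ — violates constraint 3: syllable 2 coda /rf/ has 2 consonants (> 1) → not permitted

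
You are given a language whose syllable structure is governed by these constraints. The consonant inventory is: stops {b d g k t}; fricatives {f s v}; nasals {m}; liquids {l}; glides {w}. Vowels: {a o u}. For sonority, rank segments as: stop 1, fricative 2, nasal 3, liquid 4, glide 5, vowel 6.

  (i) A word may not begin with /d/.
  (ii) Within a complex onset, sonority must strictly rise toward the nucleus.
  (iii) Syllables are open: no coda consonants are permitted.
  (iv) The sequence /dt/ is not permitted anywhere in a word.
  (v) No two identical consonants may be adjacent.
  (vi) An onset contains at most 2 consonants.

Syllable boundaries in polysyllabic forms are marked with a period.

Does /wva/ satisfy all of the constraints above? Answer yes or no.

/wva/ — violates constraint (ii): syllable 1 onset /wv/: /w/ (glide, 5) → /v/ (fricative, 2) does not rise → phonotactically illegal

no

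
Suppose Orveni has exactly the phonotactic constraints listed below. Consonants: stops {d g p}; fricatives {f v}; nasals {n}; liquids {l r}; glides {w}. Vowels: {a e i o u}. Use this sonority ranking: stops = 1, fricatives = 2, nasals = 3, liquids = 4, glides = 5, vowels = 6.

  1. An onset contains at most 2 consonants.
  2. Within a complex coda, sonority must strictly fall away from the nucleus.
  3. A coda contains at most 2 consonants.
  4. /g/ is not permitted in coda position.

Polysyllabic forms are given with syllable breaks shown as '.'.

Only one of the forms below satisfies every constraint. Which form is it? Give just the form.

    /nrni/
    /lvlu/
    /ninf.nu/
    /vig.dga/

/nrni/ — violates constraint 1: syllable 1 onset /nrn/ has 3 consonants (> 2) → not permitted
/lvlu/ — violates constraint 1: syllable 1 onset /lvl/ has 3 consonants (> 2) → not permitted
/ninf.nu/ — σ1 onset /n/, coda /nf/ (3→2 falls) ok; σ2 onset /n/, coda /∅/ ok → permitted
/vig.dga/ — violates constraint 4: syllable 1 coda contains /g/ → not permitted

/ninf.nu/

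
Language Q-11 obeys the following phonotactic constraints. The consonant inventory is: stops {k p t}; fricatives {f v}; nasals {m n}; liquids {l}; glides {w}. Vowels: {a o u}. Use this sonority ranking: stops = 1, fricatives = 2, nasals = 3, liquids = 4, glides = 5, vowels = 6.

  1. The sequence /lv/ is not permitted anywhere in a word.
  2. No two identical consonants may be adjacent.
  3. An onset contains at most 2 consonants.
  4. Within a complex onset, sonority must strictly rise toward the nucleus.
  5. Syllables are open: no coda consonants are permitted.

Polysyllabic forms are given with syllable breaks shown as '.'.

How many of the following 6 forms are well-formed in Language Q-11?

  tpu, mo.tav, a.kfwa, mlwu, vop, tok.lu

tpu — violates constraint 4: syllable 1 onset /tp/: /t/ (stop, 1) → /p/ (stop, 1) does not rise → ill-formed
mo.tav — violates constraint 5: syllable 2 coda /v/ has 1 consonant (> 0) → ill-formed
a.kfwa — violates constraint 3: syllable 2 onset /kfw/ has 3 consonants (> 2) → ill-formed
mlwu — violates constraint 3: syllable 1 onset /mlw/ has 3 consonants (> 2) → ill-formed
vop — violates constraint 5: syllable 1 coda /p/ has 1 consonant (> 0) → ill-formed
tok.lu — violates constraint 5: syllable 1 coda /k/ has 1 consonant (> 0) → ill-formed
No form is well-formed → 0.

0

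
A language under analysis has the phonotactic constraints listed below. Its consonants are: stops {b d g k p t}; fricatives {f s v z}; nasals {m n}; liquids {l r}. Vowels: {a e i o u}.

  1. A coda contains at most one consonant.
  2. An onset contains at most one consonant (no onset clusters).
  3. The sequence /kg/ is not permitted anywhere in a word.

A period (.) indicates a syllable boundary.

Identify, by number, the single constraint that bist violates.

bist: syllable 1 coda /st/ has 2 consonants (> 1).
This is a violation of constraint 1: "A coda contains at most one consonant."
The remaining constraints (2, 3) are satisfied.

1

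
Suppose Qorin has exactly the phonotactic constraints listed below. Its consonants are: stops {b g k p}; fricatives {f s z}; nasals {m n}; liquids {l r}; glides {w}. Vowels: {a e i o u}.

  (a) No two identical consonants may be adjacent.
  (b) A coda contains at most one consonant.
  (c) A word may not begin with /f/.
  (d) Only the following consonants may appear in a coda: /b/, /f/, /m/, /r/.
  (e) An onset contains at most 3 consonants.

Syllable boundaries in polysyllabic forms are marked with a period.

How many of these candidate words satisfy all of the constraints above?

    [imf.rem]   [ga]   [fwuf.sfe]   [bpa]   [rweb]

[imf.rem] — violates constraint (b): syllable 1 coda /mf/ has 2 consonants (> 1) → phonotactically illegal
[ga] — σ1 onset /g/, coda /∅/ ok → phonotactically legal
[fwuf.sfe] — violates constraint (c): word begins with /f/ → phonotactically illegal
[bpa] — σ1 onset /bp/ (2C), coda /∅/ ok → phonotactically legal
[rweb] — σ1 onset /rw/ (2C), coda /b/ ok → phonotactically legal
Phonotactically legal: [ga], [bpa], [rweb] → 3.

3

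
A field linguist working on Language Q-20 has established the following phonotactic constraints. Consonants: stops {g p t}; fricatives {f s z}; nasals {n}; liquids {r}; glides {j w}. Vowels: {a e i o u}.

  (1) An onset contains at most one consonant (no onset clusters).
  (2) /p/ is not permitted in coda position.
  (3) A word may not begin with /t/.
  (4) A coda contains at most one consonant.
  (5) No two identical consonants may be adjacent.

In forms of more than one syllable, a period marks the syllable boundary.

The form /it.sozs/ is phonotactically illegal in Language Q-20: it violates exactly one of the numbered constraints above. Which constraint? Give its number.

4

/it.sozs/: syllable 2 coda /zs/ has 2 consonants (> 1).
This is a violation of constraint 4: "A coda contains at most one consonant."
The remaining constraints (1, 2, 3, 5) are satisfied.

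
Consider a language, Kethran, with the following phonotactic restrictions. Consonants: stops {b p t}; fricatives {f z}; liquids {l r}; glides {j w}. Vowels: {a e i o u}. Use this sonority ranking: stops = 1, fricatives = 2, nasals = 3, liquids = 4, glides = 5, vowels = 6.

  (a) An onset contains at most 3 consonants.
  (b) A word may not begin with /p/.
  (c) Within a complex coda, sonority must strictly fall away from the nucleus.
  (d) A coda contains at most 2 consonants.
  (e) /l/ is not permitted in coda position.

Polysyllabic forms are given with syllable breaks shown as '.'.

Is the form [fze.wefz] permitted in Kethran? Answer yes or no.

[fze.wefz] — violates constraint (c): syllable 2 coda /fz/: /f/ (fricative, 2) → /z/ (fricative, 2) does not fall → not permitted

no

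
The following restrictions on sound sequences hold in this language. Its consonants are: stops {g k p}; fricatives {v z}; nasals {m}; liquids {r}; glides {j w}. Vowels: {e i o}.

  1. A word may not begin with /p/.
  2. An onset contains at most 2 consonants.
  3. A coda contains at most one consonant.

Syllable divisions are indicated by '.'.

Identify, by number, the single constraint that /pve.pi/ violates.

/pve.pi/: word begins with /p/.
This is a violation of constraint 1: "A word may not begin with /p/."
The remaining constraints (2, 3) are satisfied.

1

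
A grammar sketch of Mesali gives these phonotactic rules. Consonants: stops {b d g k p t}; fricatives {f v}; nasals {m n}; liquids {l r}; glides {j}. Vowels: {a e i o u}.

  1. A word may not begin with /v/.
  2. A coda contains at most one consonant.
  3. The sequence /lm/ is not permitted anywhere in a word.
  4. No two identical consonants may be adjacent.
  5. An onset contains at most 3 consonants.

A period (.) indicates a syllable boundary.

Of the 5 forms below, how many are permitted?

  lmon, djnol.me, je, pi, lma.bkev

lmon — violates constraint 3: contains banned sequence /lm/ → not permitted
djnol.me — violates constraint 3: contains banned sequence /lm/ → not permitted
je — σ1 onset /j/, coda /∅/ ok → permitted
pi — σ1 onset /p/, coda /∅/ ok → permitted
lma.bkev — violates constraint 3: contains banned sequence /lm/ → not permitted
Permitted: je, pi → 2.

2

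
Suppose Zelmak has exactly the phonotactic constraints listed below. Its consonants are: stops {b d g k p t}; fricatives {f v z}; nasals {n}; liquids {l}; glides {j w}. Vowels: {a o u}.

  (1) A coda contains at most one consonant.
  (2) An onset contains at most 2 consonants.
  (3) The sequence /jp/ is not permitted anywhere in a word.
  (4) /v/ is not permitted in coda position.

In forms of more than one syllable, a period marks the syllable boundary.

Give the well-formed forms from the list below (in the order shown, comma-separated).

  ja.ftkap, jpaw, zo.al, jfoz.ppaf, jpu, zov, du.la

zo.al, jfoz.ppaf, du.la

ja.ftkap — violates constraint 2: syllable 2 onset /ftk/ has 3 consonants (> 2) → ill-formed
jpaw — violates constraint 3: contains banned sequence /jp/ → ill-formed
zo.al — σ1 onset /z/, coda /∅/ ok; σ2 onset /∅/, coda /l/ ok → well-formed
jfoz.ppaf — σ1 onset /jf/ (2C), coda /z/ ok; σ2 onset /pp/ (2C), coda /f/ ok → well-formed
jpu — violates constraint 3: contains banned sequence /jp/ → ill-formed
zov — violates constraint 4: syllable 1 coda contains /v/ → ill-formed
du.la — σ1 onset /d/, coda /∅/ ok; σ2 onset /l/, coda /∅/ ok → well-formed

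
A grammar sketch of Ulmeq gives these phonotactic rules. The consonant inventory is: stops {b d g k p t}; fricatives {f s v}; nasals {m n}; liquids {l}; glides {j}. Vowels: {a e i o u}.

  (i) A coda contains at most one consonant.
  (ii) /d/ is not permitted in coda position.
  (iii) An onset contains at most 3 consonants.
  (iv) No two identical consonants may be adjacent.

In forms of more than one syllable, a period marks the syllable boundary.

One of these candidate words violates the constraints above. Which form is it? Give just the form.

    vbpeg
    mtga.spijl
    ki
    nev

vbpeg — σ1 onset /vbp/ (3C), coda /g/ ok → well-formed
mtga.spijl — violates constraint (i): syllable 2 coda /jl/ has 2 consonants (> 1) → ill-formed
ki — σ1 onset /k/, coda /∅/ ok → well-formed
nev — σ1 onset /n/, coda /v/ ok → well-formed

mtga.spijl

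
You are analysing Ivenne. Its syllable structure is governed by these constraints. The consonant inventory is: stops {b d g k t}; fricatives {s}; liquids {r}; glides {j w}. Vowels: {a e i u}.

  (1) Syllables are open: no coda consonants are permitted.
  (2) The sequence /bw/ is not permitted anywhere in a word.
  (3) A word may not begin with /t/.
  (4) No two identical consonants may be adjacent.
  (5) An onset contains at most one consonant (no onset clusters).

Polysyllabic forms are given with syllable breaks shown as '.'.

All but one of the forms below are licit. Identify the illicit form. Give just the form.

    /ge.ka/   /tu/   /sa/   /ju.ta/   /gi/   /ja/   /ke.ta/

/ge.ka/ — σ1 onset /g/, coda /∅/ ok; σ2 onset /k/, coda /∅/ ok → licit
/tu/ — violates constraint 3: word begins with /t/ → illicit
/sa/ — σ1 onset /s/, coda /∅/ ok → licit
/ju.ta/ — σ1 onset /j/, coda /∅/ ok; σ2 onset /t/, coda /∅/ ok → licit
/gi/ — σ1 onset /g/, coda /∅/ ok → licit
/ja/ — σ1 onset /j/, coda /∅/ ok → licit
/ke.ta/ — σ1 onset /k/, coda /∅/ ok; σ2 onset /t/, coda /∅/ ok → licit

/tu/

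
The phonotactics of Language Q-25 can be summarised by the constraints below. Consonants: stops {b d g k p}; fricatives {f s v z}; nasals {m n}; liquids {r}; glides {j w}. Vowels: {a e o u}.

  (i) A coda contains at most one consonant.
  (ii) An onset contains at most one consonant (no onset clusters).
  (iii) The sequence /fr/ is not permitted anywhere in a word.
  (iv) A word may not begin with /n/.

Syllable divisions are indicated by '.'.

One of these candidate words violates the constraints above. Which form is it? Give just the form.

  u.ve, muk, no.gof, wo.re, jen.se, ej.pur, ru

u.ve — σ1 onset /∅/, coda /∅/ ok; σ2 onset /v/, coda /∅/ ok → licit
muk — σ1 onset /m/, coda /k/ ok → licit
no.gof — violates constraint (iv): word begins with /n/ → illicit
wo.re — σ1 onset /w/, coda /∅/ ok; σ2 onset /r/, coda /∅/ ok → licit
jen.se — σ1 onset /j/, coda /n/ ok; σ2 onset /s/, coda /∅/ ok → licit
ej.pur — σ1 onset /∅/, coda /j/ ok; σ2 onset /p/, coda /r/ ok → licit
ru — σ1 onset /r/, coda /∅/ ok → licit

no.gof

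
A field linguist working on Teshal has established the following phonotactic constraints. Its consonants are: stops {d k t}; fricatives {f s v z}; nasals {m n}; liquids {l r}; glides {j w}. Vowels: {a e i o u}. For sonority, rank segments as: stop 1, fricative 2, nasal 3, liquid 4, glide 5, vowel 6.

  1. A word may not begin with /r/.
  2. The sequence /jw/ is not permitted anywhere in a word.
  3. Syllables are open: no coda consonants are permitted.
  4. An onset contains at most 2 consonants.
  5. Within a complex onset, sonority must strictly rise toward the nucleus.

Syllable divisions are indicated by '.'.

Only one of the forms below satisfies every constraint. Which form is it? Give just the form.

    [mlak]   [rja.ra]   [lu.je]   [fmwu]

[mlak] — violates constraint 3: syllable 1 coda /k/ has 1 consonant (> 0) → ill-formed
[rja.ra] — violates constraint 1: word begins with /r/ → ill-formed
[lu.je] — σ1 onset /l/, coda /∅/ ok; σ2 onset /j/, coda /∅/ ok → well-formed
[fmwu] — violates constraint 4: syllable 1 onset /fmw/ has 3 consonants (> 2) → ill-formed

[lu.je]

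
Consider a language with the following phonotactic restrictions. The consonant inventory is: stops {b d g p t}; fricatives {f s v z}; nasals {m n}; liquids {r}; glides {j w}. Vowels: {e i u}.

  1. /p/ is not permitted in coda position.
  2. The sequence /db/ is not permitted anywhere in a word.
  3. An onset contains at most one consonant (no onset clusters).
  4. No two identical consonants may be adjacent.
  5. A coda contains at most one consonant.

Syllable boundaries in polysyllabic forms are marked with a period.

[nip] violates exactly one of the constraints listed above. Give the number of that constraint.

[nip]: syllable 1 coda contains /p/.
This is a violation of constraint 1: "/p/ is not permitted in coda position."
The remaining constraints (2, 3, 4, 5) are satisfied.

1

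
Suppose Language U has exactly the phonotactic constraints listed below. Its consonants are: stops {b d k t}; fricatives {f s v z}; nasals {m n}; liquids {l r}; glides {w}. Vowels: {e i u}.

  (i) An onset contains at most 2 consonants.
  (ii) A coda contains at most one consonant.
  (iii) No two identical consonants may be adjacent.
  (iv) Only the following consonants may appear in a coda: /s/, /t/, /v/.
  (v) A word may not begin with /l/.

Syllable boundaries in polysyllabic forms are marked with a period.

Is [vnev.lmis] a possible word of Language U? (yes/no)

[vnev.lmis] — σ1 onset /vn/ (2C), coda /v/ ok; σ2 onset /lm/ (2C), coda /s/ ok → well-formed

yes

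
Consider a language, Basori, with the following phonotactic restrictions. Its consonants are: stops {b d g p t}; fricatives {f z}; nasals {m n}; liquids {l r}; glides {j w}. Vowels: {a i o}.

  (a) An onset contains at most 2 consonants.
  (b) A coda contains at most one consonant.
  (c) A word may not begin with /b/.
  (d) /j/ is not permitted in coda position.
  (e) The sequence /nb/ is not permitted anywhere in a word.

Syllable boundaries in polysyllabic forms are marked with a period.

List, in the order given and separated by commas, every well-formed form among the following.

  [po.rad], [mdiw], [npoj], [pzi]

[po.rad], [mdiw], [pzi]

[po.rad] — σ1 onset /p/, coda /∅/ ok; σ2 onset /r/, coda /d/ ok → well-formed
[mdiw] — σ1 onset /md/ (2C), coda /w/ ok → well-formed
[npoj] — violates constraint (d): syllable 1 coda contains /j/ → ill-formed
[pzi] — σ1 onset /pz/ (2C), coda /∅/ ok → well-formed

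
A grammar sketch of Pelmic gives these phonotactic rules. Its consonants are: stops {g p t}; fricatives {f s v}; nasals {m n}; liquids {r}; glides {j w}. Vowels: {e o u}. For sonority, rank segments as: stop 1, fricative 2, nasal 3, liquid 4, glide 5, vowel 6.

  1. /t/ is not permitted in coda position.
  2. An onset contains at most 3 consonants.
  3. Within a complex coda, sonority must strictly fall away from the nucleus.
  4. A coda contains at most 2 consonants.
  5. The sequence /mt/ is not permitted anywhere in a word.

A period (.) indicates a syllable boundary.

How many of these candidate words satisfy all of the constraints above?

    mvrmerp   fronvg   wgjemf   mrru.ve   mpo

mvrmerp — violates constraint 2: syllable 1 onset /mvrm/ has 4 consonants (> 3) → phonotactically illegal
fronvg — violates constraint 4: syllable 1 coda /nvg/ has 3 consonants (> 2) → phonotactically illegal
wgjemf — σ1 onset /wgj/ (3C), coda /mf/ (3→2 falls) ok → phonotactically legal
mrru.ve — σ1 onset /mrr/ (3C), coda /∅/ ok; σ2 onset /v/, coda /∅/ ok → phonotactically legal
mpo — σ1 onset /mp/ (2C), coda /∅/ ok → phonotactically legal
Phonotactically legal: wgjemf, mrru.ve, mpo → 3.

3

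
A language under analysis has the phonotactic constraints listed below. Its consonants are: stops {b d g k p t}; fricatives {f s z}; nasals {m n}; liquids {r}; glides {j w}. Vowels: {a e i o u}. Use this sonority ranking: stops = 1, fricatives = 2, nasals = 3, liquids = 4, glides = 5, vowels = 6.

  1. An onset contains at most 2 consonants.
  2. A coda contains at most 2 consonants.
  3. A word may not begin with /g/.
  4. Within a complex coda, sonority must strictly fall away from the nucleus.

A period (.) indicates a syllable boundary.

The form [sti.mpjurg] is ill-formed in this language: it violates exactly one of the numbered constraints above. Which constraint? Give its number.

1

[sti.mpjurg]: syllable 2 onset /mpj/ has 3 consonants (> 2).
This is a violation of constraint 1: "An onset contains at most 2 consonants."
The remaining constraints (2, 3, 4) are satisfied.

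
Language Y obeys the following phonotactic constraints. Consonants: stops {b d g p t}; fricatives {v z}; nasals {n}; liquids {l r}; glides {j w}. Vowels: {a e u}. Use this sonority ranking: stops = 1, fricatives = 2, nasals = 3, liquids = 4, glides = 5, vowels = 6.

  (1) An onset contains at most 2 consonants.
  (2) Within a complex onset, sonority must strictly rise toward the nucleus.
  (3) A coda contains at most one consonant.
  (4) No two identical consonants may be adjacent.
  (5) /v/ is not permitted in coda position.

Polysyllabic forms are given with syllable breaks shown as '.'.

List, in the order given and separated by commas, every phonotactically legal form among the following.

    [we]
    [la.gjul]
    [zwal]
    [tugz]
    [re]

[we] — σ1 onset /w/, coda /∅/ ok → phonotactically legal
[la.gjul] — σ1 onset /l/, coda /∅/ ok; σ2 onset /gj/ (1→5 rises), coda /l/ ok → phonotactically legal
[zwal] — σ1 onset /zw/ (2→5 rises), coda /l/ ok → phonotactically legal
[tugz] — violates constraint 3: syllable 1 coda /gz/ has 2 consonants (> 1) → phonotactically illegal
[re] — σ1 onset /r/, coda /∅/ ok → phonotactically legal

[we], [la.gjul], [zwal], [re]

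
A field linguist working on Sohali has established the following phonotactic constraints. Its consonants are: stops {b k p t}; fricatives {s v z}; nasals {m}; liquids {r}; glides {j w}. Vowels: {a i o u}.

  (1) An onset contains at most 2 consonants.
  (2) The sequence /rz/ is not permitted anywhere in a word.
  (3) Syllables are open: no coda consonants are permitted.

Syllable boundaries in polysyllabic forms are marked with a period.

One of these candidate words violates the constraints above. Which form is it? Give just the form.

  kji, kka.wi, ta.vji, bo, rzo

kji — σ1 onset /kj/ (2C), coda /∅/ ok → licit
kka.wi — σ1 onset /kk/ (2C), coda /∅/ ok; σ2 onset /w/, coda /∅/ ok → licit
ta.vji — σ1 onset /t/, coda /∅/ ok; σ2 onset /vj/ (2C), coda /∅/ ok → licit
bo — σ1 onset /b/, coda /∅/ ok → licit
rzo — violates constraint 2: contains banned sequence /rz/ → illicit

rzo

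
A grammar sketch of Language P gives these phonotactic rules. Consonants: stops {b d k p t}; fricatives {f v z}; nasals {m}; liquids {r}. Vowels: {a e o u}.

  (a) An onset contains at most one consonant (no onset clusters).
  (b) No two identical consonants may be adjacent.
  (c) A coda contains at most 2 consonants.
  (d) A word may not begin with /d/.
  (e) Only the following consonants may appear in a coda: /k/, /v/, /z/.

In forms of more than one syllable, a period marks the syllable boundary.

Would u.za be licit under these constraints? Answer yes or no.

u.za — σ1 onset /∅/, coda /∅/ ok; σ2 onset /z/, coda /∅/ ok → licit

yes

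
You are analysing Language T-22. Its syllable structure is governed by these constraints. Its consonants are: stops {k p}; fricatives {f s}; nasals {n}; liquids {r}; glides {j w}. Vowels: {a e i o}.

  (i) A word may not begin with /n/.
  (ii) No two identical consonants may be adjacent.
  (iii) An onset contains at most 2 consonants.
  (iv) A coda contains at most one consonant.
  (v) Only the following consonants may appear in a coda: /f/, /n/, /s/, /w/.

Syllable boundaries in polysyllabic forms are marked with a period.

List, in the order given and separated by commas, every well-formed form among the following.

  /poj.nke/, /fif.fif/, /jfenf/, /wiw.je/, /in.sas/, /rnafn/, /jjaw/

/poj.nke/ — violates constraint (v): syllable 1 coda contains /j/, which is not a licensed coda consonant → ill-formed
/fif.fif/ — violates constraint (ii): adjacent identical consonants /ff/ → ill-formed
/jfenf/ — violates constraint (iv): syllable 1 coda /nf/ has 2 consonants (> 1) → ill-formed
/wiw.je/ — σ1 onset /w/, coda /w/ ok; σ2 onset /j/, coda /∅/ ok → well-formed
/in.sas/ — σ1 onset /∅/, coda /n/ ok; σ2 onset /s/, coda /s/ ok → well-formed
/rnafn/ — violates constraint (iv): syllable 1 coda /fn/ has 2 consonants (> 1) → ill-formed
/jjaw/ — violates constraint (ii): adjacent identical consonants /jj/ → ill-formed

/wiw.je/, /in.sas/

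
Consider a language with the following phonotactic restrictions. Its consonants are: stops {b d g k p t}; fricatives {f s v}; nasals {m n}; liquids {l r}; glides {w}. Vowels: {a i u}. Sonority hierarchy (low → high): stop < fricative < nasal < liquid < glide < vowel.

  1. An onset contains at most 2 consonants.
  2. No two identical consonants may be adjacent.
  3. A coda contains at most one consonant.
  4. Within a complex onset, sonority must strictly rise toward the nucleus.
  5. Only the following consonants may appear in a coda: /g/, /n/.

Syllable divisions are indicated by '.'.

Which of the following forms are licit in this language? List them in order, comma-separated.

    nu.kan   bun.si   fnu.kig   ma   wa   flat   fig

nu.kan, bun.si, fnu.kig, ma, wa, fig

nu.kan — σ1 onset /n/, coda /∅/ ok; σ2 onset /k/, coda /n/ ok → licit
bun.si — σ1 onset /b/, coda /n/ ok; σ2 onset /s/, coda /∅/ ok → licit
fnu.kig — σ1 onset /fn/ (2→3 rises), coda /∅/ ok; σ2 onset /k/, coda /g/ ok → licit
ma — σ1 onset /m/, coda /∅/ ok → licit
wa — σ1 onset /w/, coda /∅/ ok → licit
flat — violates constraint 5: syllable 1 coda contains /t/, which is not a licensed coda consonant → illicit
fig — σ1 onset /f/, coda /g/ ok → licit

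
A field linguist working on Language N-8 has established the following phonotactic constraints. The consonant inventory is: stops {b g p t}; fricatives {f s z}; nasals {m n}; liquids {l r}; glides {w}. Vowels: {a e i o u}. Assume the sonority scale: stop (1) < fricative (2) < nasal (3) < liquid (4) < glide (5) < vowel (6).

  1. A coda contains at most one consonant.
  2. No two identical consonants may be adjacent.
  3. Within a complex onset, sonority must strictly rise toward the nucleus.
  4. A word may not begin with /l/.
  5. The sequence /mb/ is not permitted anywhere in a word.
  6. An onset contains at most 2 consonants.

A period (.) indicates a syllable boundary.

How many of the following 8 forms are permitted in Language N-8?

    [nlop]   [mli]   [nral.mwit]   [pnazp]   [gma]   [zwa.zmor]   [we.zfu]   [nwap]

6

[nlop] — σ1 onset /nl/ (3→4 rises), coda /p/ ok → permitted
[mli] — σ1 onset /ml/ (3→4 rises), coda /∅/ ok → permitted
[nral.mwit] — σ1 onset /nr/ (3→4 rises), coda /l/ ok; σ2 onset /mw/ (3→5 rises), coda /t/ ok → permitted
[pnazp] — violates constraint 1: syllable 1 coda /zp/ has 2 consonants (> 1) → not permitted
[gma] — σ1 onset /gm/ (1→3 rises), coda /∅/ ok → permitted
[zwa.zmor] — σ1 onset /zw/ (2→5 rises), coda /∅/ ok; σ2 onset /zm/ (2→3 rises), coda /r/ ok → permitted
[we.zfu] — violates constraint 3: syllable 2 onset /zf/: /z/ (fricative, 2) → /f/ (fricative, 2) does not rise → not permitted
[nwap] — σ1 onset /nw/ (3→5 rises), coda /p/ ok → permitted
Permitted: [nlop], [mli], [nral.mwit], [gma], [zwa.zmor], [nwap] → 6.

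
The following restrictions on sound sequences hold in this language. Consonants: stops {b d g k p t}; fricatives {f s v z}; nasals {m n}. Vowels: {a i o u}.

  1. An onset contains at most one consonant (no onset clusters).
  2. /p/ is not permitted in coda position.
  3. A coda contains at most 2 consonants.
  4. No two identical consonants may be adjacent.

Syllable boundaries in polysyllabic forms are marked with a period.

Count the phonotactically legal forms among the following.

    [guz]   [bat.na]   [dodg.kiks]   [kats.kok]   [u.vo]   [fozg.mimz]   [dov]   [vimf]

[guz] — σ1 onset /g/, coda /z/ ok → phonotactically legal
[bat.na] — σ1 onset /b/, coda /t/ ok; σ2 onset /n/, coda /∅/ ok → phonotactically legal
[dodg.kiks] — σ1 onset /d/, coda /dg/ (2C) ok; σ2 onset /k/, coda /ks/ (2C) ok → phonotactically legal
[kats.kok] — σ1 onset /k/, coda /ts/ (2C) ok; σ2 onset /k/, coda /k/ ok → phonotactically legal
[u.vo] — σ1 onset /∅/, coda /∅/ ok; σ2 onset /v/, coda /∅/ ok → phonotactically legal
[fozg.mimz] — σ1 onset /f/, coda /zg/ (2C) ok; σ2 onset /m/, coda /mz/ (2C) ok → phonotactically legal
[dov] — σ1 onset /d/, coda /v/ ok → phonotactically legal
[vimf] — σ1 onset /v/, coda /mf/ (2C) ok → phonotactically legal
Phonotactically legal: [guz], [bat.na], [dodg.kiks], [kats.kok], [u.vo], [fozg.mimz], [dov], [vimf] → 8.

8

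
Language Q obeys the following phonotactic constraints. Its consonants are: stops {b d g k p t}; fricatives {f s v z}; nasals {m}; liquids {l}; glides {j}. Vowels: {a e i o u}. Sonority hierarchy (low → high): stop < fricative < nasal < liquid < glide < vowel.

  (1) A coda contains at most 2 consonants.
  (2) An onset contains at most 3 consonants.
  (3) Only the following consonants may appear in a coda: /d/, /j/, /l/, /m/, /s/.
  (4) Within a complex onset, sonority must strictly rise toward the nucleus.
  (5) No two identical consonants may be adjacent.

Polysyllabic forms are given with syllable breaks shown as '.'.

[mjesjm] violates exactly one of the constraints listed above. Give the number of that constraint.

1

[mjesjm]: syllable 1 coda /sjm/ has 3 consonants (> 2).
This is a violation of constraint 1: "A coda contains at most 2 consonants."
The remaining constraints (2, 3, 4, 5) are satisfied.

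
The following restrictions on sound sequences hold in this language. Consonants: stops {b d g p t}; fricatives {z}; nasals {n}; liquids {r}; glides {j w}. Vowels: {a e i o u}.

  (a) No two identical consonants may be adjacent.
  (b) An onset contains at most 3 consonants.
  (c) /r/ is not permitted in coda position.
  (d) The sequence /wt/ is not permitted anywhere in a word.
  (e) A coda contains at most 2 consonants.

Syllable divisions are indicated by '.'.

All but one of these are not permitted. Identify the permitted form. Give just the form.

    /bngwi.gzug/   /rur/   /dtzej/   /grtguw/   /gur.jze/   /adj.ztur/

/bngwi.gzug/ — violates constraint (b): syllable 1 onset /bngw/ has 4 consonants (> 3) → not permitted
/rur/ — violates constraint (c): syllable 1 coda contains /r/ → not permitted
/dtzej/ — σ1 onset /dtz/ (3C), coda /j/ ok → permitted
/grtguw/ — violates constraint (b): syllable 1 onset /grtg/ has 4 consonants (> 3) → not permitted
/gur.jze/ — violates constraint (c): syllable 1 coda contains /r/ → not permitted
/adj.ztur/ — violates constraint (c): syllable 2 coda contains /r/ → not permitted

/dtzej/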